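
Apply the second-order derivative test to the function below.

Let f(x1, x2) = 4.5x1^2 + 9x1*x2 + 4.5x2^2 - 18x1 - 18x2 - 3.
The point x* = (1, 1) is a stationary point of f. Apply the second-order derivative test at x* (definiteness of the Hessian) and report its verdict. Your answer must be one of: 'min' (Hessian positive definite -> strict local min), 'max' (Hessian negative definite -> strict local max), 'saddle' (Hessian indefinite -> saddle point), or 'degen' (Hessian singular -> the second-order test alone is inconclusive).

Compute the Hessian H = grad^2 f:
  H = [[9, 9], [9, 9]]
Verify stationarity: grad f(x*) = H x* + g = (0, 0).
Eigenvalues of H: 0, 18.
H has a zero eigenvalue (singular; positive semidefinite but not definite), so H is neither positive definite, negative definite, nor indefinite. The second-order test alone is inconclusive -> degen.
(Indeed, f is constant along the null direction of H through x*, so x* is not a strict local extremum.)

degen


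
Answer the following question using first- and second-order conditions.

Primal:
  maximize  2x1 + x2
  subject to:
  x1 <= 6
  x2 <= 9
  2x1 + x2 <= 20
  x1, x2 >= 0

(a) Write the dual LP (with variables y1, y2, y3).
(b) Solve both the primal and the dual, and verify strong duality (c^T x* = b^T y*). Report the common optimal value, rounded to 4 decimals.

The standard primal-dual pair for 'max c^T x s.t. A x <= b, x >= 0' is:
  Dual:  min b^T y  s.t.  A^T y >= c,  y >= 0.

So the dual LP is:
  minimize  6y1 + 9y2 + 20y3
  subject to:
    y1 + 2y3 >= 2
    y2 + y3 >= 1
    y1, y2, y3 >= 0

Solving the primal: x* = (5.5, 9).
  primal value c^T x* = 20.
Solving the dual: y* = (0, 0, 1).
  dual value b^T y* = 20.
Strong duality: c^T x* = b^T y*. Confirmed.

20


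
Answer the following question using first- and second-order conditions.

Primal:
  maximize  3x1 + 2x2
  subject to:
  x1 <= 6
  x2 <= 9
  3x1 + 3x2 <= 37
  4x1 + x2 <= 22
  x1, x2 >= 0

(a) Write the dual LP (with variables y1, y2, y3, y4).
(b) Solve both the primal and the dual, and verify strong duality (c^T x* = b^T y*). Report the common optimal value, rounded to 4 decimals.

The standard primal-dual pair for 'max c^T x s.t. A x <= b, x >= 0' is:
  Dual:  min b^T y  s.t.  A^T y >= c,  y >= 0.

So the dual LP is:
  minimize  6y1 + 9y2 + 37y3 + 22y4
  subject to:
    y1 + 3y3 + 4y4 >= 3
    y2 + 3y3 + y4 >= 2
    y1, y2, y3, y4 >= 0

Solving the primal: x* = (3.25, 9).
  primal value c^T x* = 27.75.
Solving the dual: y* = (0, 1.25, 0, 0.75).
  dual value b^T y* = 27.75.
Strong duality: c^T x* = b^T y*. Confirmed.

27.75


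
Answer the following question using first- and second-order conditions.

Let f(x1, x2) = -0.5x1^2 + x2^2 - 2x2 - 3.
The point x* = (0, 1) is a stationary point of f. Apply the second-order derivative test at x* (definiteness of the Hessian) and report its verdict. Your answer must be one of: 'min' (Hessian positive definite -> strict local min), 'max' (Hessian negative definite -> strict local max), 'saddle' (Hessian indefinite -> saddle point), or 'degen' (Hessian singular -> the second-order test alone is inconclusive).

Compute the Hessian H = grad^2 f:
  H = [[-1, 0], [0, 2]]
Verify stationarity: grad f(x*) = H x* + g = (0, 0).
Eigenvalues of H: -1, 2.
Eigenvalues have mixed signs, so H is indefinite -> x* is a saddle point.

saddle


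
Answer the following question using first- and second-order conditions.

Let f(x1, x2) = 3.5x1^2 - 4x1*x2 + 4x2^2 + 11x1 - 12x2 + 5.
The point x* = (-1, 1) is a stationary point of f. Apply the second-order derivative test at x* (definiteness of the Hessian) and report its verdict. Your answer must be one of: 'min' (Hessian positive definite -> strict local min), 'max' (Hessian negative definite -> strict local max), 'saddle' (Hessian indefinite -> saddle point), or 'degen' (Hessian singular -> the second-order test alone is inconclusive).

Compute the Hessian H = grad^2 f:
  H = [[7, -4], [-4, 8]]
Verify stationarity: grad f(x*) = H x* + g = (0, 0).
Eigenvalues of H: 3.4689, 11.5311.
Both eigenvalues > 0, so H is positive definite -> x* is a strict local min.

min


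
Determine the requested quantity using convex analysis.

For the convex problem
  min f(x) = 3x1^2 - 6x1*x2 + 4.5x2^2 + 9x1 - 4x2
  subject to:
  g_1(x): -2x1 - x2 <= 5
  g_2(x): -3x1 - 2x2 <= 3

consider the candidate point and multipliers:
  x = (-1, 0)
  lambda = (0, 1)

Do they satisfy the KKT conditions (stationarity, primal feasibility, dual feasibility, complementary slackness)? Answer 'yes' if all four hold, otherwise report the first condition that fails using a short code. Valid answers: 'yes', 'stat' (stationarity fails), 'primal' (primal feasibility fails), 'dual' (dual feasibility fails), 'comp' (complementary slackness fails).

Gradient of f: grad f(x) = Q x + c = (3, 2)
Constraint values g_i(x) = a_i^T x - b_i:
  g_1((-1, 0)) = -3
  g_2((-1, 0)) = 0
Stationarity residual: grad f(x) + sum_i lambda_i a_i = (0, 0)
  -> stationarity OK
Primal feasibility (all g_i <= 0): OK
Dual feasibility (all lambda_i >= 0): OK
Complementary slackness (lambda_i * g_i(x) = 0 for all i): OK

Verdict: yes, KKT holds.

yes


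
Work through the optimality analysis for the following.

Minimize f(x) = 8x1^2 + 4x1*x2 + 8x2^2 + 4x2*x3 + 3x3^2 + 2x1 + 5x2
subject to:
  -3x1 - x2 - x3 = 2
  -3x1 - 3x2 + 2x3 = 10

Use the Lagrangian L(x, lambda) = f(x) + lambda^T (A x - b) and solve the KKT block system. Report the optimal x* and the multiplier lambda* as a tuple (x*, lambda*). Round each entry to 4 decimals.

Form the Lagrangian:
  L(x, lambda) = (1/2) x^T Q x + c^T x + lambda^T (A x - b)
Stationarity (grad_x L = 0): Q x + c + A^T lambda = 0.
Primal feasibility: A x = b.

This gives the KKT block system:
  [ Q   A^T ] [ x     ]   [-c ]
  [ A    0  ] [ lambda ] = [ b ]

Solving the linear system:
  x*      = (-0.811, -1.3402, 1.7732)
  lambda* = (-1.871, -3.5746)
  f(x*)   = 15.5824

x* = (-0.811, -1.3402, 1.7732), lambda* = (-1.871, -3.5746)


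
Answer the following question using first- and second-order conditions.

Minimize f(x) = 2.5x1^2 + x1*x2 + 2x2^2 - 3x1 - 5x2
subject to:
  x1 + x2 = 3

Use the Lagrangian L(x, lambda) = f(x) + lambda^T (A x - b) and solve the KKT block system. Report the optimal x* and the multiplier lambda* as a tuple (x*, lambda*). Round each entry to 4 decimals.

Form the Lagrangian:
  L(x, lambda) = (1/2) x^T Q x + c^T x + lambda^T (A x - b)
Stationarity (grad_x L = 0): Q x + c + A^T lambda = 0.
Primal feasibility: A x = b.

This gives the KKT block system:
  [ Q   A^T ] [ x     ]   [-c ]
  [ A    0  ] [ lambda ] = [ b ]

Solving the linear system:
  x*      = (1, 2)
  lambda* = (-4)
  f(x*)   = -0.5

x* = (1, 2), lambda* = (-4)


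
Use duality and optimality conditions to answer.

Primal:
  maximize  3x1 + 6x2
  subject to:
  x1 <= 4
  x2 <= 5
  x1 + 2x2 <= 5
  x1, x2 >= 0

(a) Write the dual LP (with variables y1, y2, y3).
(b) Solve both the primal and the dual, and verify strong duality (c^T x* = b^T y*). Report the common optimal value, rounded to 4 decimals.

The standard primal-dual pair for 'max c^T x s.t. A x <= b, x >= 0' is:
  Dual:  min b^T y  s.t.  A^T y >= c,  y >= 0.

So the dual LP is:
  minimize  4y1 + 5y2 + 5y3
  subject to:
    y1 + y3 >= 3
    y2 + 2y3 >= 6
    y1, y2, y3 >= 0

Solving the primal: x* = (0, 2.5).
  primal value c^T x* = 15.
Solving the dual: y* = (0, 0, 3).
  dual value b^T y* = 15.
Strong duality: c^T x* = b^T y*. Confirmed.

15


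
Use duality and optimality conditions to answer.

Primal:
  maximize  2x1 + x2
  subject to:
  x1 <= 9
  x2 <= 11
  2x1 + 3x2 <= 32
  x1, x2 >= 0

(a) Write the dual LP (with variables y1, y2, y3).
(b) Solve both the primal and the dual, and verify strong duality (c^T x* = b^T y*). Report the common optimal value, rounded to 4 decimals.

The standard primal-dual pair for 'max c^T x s.t. A x <= b, x >= 0' is:
  Dual:  min b^T y  s.t.  A^T y >= c,  y >= 0.

So the dual LP is:
  minimize  9y1 + 11y2 + 32y3
  subject to:
    y1 + 2y3 >= 2
    y2 + 3y3 >= 1
    y1, y2, y3 >= 0

Solving the primal: x* = (9, 4.6667).
  primal value c^T x* = 22.6667.
Solving the dual: y* = (1.3333, 0, 0.3333).
  dual value b^T y* = 22.6667.
Strong duality: c^T x* = b^T y*. Confirmed.

22.6667


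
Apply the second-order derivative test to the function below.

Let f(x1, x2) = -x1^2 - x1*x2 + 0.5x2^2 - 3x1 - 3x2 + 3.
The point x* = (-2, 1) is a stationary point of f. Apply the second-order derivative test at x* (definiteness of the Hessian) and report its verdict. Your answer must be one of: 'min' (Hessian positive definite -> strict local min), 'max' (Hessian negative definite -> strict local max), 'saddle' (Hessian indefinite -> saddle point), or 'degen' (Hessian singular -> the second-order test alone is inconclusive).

Compute the Hessian H = grad^2 f:
  H = [[-2, -1], [-1, 1]]
Verify stationarity: grad f(x*) = H x* + g = (0, 0).
Eigenvalues of H: -2.3028, 1.3028.
Eigenvalues have mixed signs, so H is indefinite -> x* is a saddle point.

saddle


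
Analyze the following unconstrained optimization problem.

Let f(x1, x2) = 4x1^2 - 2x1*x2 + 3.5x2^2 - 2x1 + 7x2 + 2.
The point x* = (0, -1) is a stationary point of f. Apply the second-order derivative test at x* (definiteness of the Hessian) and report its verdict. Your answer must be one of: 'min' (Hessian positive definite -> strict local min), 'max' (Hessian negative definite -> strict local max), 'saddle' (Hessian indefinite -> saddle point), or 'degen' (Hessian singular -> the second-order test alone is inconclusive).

Compute the Hessian H = grad^2 f:
  H = [[8, -2], [-2, 7]]
Verify stationarity: grad f(x*) = H x* + g = (0, 0).
Eigenvalues of H: 5.4384, 9.5616.
Both eigenvalues > 0, so H is positive definite -> x* is a strict local min.

min


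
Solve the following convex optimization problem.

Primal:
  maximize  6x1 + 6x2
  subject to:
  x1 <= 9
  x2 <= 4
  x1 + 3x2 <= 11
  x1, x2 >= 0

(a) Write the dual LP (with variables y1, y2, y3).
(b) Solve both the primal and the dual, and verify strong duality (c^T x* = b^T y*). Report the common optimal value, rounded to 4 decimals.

The standard primal-dual pair for 'max c^T x s.t. A x <= b, x >= 0' is:
  Dual:  min b^T y  s.t.  A^T y >= c,  y >= 0.

So the dual LP is:
  minimize  9y1 + 4y2 + 11y3
  subject to:
    y1 + y3 >= 6
    y2 + 3y3 >= 6
    y1, y2, y3 >= 0

Solving the primal: x* = (9, 0.6667).
  primal value c^T x* = 58.
Solving the dual: y* = (4, 0, 2).
  dual value b^T y* = 58.
Strong duality: c^T x* = b^T y*. Confirmed.

58


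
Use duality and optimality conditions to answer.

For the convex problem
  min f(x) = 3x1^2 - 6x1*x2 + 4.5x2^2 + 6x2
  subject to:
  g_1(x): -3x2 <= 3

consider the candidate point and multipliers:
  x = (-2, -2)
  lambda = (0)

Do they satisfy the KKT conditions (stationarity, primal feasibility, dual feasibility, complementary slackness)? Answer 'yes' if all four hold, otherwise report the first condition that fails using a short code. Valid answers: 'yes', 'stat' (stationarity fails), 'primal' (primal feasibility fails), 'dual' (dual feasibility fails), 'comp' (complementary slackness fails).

Gradient of f: grad f(x) = Q x + c = (0, 0)
Constraint values g_i(x) = a_i^T x - b_i:
  g_1((-2, -2)) = 3
Stationarity residual: grad f(x) + sum_i lambda_i a_i = (0, 0)
  -> stationarity OK
Primal feasibility (all g_i <= 0): FAILS
Dual feasibility (all lambda_i >= 0): OK
Complementary slackness (lambda_i * g_i(x) = 0 for all i): OK

Verdict: the first failing condition is primal_feasibility -> primal.

primal


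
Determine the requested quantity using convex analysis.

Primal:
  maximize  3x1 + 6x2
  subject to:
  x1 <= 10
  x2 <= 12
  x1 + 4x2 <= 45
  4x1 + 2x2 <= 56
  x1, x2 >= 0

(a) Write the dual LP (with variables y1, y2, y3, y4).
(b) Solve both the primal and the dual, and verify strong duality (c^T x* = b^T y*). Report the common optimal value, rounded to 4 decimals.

The standard primal-dual pair for 'max c^T x s.t. A x <= b, x >= 0' is:
  Dual:  min b^T y  s.t.  A^T y >= c,  y >= 0.

So the dual LP is:
  minimize  10y1 + 12y2 + 45y3 + 56y4
  subject to:
    y1 + y3 + 4y4 >= 3
    y2 + 4y3 + 2y4 >= 6
    y1, y2, y3, y4 >= 0

Solving the primal: x* = (9.5714, 8.8571).
  primal value c^T x* = 81.8571.
Solving the dual: y* = (0, 0, 1.2857, 0.4286).
  dual value b^T y* = 81.8571.
Strong duality: c^T x* = b^T y*. Confirmed.

81.8571


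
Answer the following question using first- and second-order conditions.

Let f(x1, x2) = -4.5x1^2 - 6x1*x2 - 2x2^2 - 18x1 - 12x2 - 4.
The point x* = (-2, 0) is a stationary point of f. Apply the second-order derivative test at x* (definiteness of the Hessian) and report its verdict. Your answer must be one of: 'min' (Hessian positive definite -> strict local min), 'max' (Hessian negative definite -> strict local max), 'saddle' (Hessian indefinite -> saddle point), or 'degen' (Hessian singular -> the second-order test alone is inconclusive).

Compute the Hessian H = grad^2 f:
  H = [[-9, -6], [-6, -4]]
Verify stationarity: grad f(x*) = H x* + g = (0, 0).
Eigenvalues of H: -13, 0.
H has a zero eigenvalue (singular; negative semidefinite but not definite), so H is neither positive definite, negative definite, nor indefinite. The second-order test alone is inconclusive -> degen.
(Indeed, f is constant along the null direction of H through x*, so x* is not a strict local extremum.)

degen


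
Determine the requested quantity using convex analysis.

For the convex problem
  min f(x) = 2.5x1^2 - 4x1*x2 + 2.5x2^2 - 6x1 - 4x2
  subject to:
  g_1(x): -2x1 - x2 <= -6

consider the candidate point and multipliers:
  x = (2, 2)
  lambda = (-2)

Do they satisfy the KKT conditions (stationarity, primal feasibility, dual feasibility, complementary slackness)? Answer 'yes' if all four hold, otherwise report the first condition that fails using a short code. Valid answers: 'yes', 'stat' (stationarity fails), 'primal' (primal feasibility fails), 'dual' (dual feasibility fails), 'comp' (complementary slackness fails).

Gradient of f: grad f(x) = Q x + c = (-4, -2)
Constraint values g_i(x) = a_i^T x - b_i:
  g_1((2, 2)) = 0
Stationarity residual: grad f(x) + sum_i lambda_i a_i = (0, 0)
  -> stationarity OK
Primal feasibility (all g_i <= 0): OK
Dual feasibility (all lambda_i >= 0): FAILS
Complementary slackness (lambda_i * g_i(x) = 0 for all i): OK

Verdict: the first failing condition is dual_feasibility -> dual.

dual


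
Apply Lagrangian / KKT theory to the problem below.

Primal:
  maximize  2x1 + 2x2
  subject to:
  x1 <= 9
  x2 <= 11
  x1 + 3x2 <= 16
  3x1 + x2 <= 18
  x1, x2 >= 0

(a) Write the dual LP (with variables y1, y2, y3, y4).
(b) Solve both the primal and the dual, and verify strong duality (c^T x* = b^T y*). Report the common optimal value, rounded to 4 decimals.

The standard primal-dual pair for 'max c^T x s.t. A x <= b, x >= 0' is:
  Dual:  min b^T y  s.t.  A^T y >= c,  y >= 0.

So the dual LP is:
  minimize  9y1 + 11y2 + 16y3 + 18y4
  subject to:
    y1 + y3 + 3y4 >= 2
    y2 + 3y3 + y4 >= 2
    y1, y2, y3, y4 >= 0

Solving the primal: x* = (4.75, 3.75).
  primal value c^T x* = 17.
Solving the dual: y* = (0, 0, 0.5, 0.5).
  dual value b^T y* = 17.
Strong duality: c^T x* = b^T y*. Confirmed.

17


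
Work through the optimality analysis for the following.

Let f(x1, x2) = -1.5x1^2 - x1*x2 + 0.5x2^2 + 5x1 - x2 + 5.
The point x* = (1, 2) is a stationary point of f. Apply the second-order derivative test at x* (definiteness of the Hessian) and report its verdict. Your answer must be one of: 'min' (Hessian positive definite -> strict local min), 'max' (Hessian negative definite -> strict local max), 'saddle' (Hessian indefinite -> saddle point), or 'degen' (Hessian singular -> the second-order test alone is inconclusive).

Compute the Hessian H = grad^2 f:
  H = [[-3, -1], [-1, 1]]
Verify stationarity: grad f(x*) = H x* + g = (0, 0).
Eigenvalues of H: -3.2361, 1.2361.
Eigenvalues have mixed signs, so H is indefinite -> x* is a saddle point.

saddle


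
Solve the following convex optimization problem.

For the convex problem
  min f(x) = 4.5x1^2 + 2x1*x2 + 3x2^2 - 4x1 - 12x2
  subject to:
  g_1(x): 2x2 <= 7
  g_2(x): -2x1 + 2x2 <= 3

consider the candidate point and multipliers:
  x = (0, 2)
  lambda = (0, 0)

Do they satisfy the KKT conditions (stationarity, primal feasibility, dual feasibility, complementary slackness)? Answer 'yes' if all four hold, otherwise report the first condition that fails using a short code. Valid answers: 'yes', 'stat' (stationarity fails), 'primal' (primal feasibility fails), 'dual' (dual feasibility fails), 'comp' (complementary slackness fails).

Gradient of f: grad f(x) = Q x + c = (0, 0)
Constraint values g_i(x) = a_i^T x - b_i:
  g_1((0, 2)) = -3
  g_2((0, 2)) = 1
Stationarity residual: grad f(x) + sum_i lambda_i a_i = (0, 0)
  -> stationarity OK
Primal feasibility (all g_i <= 0): FAILS
Dual feasibility (all lambda_i >= 0): OK
Complementary slackness (lambda_i * g_i(x) = 0 for all i): OK

Verdict: the first failing condition is primal_feasibility -> primal.

primal


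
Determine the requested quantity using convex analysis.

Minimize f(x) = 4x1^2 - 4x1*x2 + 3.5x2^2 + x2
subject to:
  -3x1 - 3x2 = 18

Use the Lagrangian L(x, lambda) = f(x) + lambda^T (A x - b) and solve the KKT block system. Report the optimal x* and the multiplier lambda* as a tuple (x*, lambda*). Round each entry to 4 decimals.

Form the Lagrangian:
  L(x, lambda) = (1/2) x^T Q x + c^T x + lambda^T (A x - b)
Stationarity (grad_x L = 0): Q x + c + A^T lambda = 0.
Primal feasibility: A x = b.

This gives the KKT block system:
  [ Q   A^T ] [ x     ]   [-c ]
  [ A    0  ] [ lambda ] = [ b ]

Solving the linear system:
  x*      = (-2.8261, -3.1739)
  lambda* = (-3.3043)
  f(x*)   = 28.1522

x* = (-2.8261, -3.1739), lambda* = (-3.3043)


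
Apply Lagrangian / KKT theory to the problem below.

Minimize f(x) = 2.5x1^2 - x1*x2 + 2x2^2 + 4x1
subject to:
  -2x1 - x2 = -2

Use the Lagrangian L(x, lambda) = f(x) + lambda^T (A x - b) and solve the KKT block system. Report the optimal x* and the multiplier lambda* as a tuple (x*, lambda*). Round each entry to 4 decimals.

Form the Lagrangian:
  L(x, lambda) = (1/2) x^T Q x + c^T x + lambda^T (A x - b)
Stationarity (grad_x L = 0): Q x + c + A^T lambda = 0.
Primal feasibility: A x = b.

This gives the KKT block system:
  [ Q   A^T ] [ x     ]   [-c ]
  [ A    0  ] [ lambda ] = [ b ]

Solving the linear system:
  x*      = (0.56, 0.88)
  lambda* = (2.96)
  f(x*)   = 4.08

x* = (0.56, 0.88), lambda* = (2.96)


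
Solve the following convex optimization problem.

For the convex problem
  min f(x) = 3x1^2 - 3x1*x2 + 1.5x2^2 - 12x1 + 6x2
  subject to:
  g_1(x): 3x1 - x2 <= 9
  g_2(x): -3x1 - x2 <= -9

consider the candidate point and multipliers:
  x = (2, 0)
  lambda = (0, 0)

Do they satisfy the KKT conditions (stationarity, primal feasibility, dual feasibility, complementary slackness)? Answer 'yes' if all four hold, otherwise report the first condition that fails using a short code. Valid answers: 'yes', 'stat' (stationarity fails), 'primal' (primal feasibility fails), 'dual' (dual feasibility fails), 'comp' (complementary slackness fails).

Gradient of f: grad f(x) = Q x + c = (0, 0)
Constraint values g_i(x) = a_i^T x - b_i:
  g_1((2, 0)) = -3
  g_2((2, 0)) = 3
Stationarity residual: grad f(x) + sum_i lambda_i a_i = (0, 0)
  -> stationarity OK
Primal feasibility (all g_i <= 0): FAILS
Dual feasibility (all lambda_i >= 0): OK
Complementary slackness (lambda_i * g_i(x) = 0 for all i): OK

Verdict: the first failing condition is primal_feasibility -> primal.

primal


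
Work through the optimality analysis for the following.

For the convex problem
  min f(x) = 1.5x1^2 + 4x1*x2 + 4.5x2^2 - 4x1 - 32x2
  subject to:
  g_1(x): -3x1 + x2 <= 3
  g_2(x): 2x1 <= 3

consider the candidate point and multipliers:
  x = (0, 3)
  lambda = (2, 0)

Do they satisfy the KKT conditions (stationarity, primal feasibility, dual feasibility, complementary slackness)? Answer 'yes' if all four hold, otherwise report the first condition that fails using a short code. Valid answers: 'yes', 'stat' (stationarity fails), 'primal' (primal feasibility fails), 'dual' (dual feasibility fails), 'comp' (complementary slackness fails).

Gradient of f: grad f(x) = Q x + c = (8, -5)
Constraint values g_i(x) = a_i^T x - b_i:
  g_1((0, 3)) = 0
  g_2((0, 3)) = -3
Stationarity residual: grad f(x) + sum_i lambda_i a_i = (2, -3)
  -> stationarity FAILS
Primal feasibility (all g_i <= 0): OK
Dual feasibility (all lambda_i >= 0): OK
Complementary slackness (lambda_i * g_i(x) = 0 for all i): OK

Verdict: the first failing condition is stationarity -> stat.

stat


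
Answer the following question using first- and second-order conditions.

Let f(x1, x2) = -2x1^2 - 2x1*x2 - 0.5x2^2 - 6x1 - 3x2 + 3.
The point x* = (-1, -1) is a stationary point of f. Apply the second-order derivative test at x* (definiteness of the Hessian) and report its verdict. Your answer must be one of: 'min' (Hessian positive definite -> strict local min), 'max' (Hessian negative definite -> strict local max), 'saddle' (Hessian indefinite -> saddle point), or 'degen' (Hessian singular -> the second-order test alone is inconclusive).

Compute the Hessian H = grad^2 f:
  H = [[-4, -2], [-2, -1]]
Verify stationarity: grad f(x*) = H x* + g = (0, 0).
Eigenvalues of H: -5, 0.
H has a zero eigenvalue (singular; negative semidefinite but not definite), so H is neither positive definite, negative definite, nor indefinite. The second-order test alone is inconclusive -> degen.
(Indeed, f is constant along the null direction of H through x*, so x* is not a strict local extremum.)

degen


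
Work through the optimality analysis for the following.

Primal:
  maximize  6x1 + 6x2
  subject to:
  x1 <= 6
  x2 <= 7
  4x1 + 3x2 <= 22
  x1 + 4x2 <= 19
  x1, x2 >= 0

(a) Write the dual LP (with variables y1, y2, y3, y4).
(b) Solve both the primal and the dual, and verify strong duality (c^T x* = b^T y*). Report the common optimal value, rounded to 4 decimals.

The standard primal-dual pair for 'max c^T x s.t. A x <= b, x >= 0' is:
  Dual:  min b^T y  s.t.  A^T y >= c,  y >= 0.

So the dual LP is:
  minimize  6y1 + 7y2 + 22y3 + 19y4
  subject to:
    y1 + 4y3 + y4 >= 6
    y2 + 3y3 + 4y4 >= 6
    y1, y2, y3, y4 >= 0

Solving the primal: x* = (2.3846, 4.1538).
  primal value c^T x* = 39.2308.
Solving the dual: y* = (0, 0, 1.3846, 0.4615).
  dual value b^T y* = 39.2308.
Strong duality: c^T x* = b^T y*. Confirmed.

39.2308


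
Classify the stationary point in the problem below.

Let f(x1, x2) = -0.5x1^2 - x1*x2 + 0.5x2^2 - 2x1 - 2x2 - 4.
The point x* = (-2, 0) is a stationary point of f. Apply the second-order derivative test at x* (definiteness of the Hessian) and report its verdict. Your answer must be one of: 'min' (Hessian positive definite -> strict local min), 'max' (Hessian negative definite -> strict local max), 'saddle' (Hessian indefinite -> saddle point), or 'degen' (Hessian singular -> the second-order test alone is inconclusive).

Compute the Hessian H = grad^2 f:
  H = [[-1, -1], [-1, 1]]
Verify stationarity: grad f(x*) = H x* + g = (0, 0).
Eigenvalues of H: -1.4142, 1.4142.
Eigenvalues have mixed signs, so H is indefinite -> x* is a saddle point.

saddle


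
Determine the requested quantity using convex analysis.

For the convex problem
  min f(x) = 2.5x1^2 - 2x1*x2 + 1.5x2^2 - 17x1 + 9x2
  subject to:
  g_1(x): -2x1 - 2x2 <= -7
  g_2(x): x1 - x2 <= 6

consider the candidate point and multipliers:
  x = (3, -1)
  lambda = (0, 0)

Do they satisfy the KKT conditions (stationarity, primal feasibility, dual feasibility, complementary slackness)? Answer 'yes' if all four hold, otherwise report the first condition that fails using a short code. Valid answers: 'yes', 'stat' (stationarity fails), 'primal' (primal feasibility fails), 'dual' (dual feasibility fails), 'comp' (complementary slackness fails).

Gradient of f: grad f(x) = Q x + c = (0, 0)
Constraint values g_i(x) = a_i^T x - b_i:
  g_1((3, -1)) = 3
  g_2((3, -1)) = -2
Stationarity residual: grad f(x) + sum_i lambda_i a_i = (0, 0)
  -> stationarity OK
Primal feasibility (all g_i <= 0): FAILS
Dual feasibility (all lambda_i >= 0): OK
Complementary slackness (lambda_i * g_i(x) = 0 for all i): OK

Verdict: the first failing condition is primal_feasibility -> primal.

primal


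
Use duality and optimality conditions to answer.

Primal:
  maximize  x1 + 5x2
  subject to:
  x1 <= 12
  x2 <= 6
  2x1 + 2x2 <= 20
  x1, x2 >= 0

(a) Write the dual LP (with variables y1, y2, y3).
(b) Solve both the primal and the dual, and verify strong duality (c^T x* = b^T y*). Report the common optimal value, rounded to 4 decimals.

The standard primal-dual pair for 'max c^T x s.t. A x <= b, x >= 0' is:
  Dual:  min b^T y  s.t.  A^T y >= c,  y >= 0.

So the dual LP is:
  minimize  12y1 + 6y2 + 20y3
  subject to:
    y1 + 2y3 >= 1
    y2 + 2y3 >= 5
    y1, y2, y3 >= 0

Solving the primal: x* = (4, 6).
  primal value c^T x* = 34.
Solving the dual: y* = (0, 4, 0.5).
  dual value b^T y* = 34.
Strong duality: c^T x* = b^T y*. Confirmed.

34


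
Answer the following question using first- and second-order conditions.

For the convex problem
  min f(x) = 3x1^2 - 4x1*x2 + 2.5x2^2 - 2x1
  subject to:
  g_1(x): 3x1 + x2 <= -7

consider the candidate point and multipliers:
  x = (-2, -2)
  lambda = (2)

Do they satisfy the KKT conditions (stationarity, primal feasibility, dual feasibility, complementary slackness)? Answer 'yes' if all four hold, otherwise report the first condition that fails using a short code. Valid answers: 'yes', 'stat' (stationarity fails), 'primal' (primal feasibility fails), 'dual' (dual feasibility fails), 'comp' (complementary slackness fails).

Gradient of f: grad f(x) = Q x + c = (-6, -2)
Constraint values g_i(x) = a_i^T x - b_i:
  g_1((-2, -2)) = -1
Stationarity residual: grad f(x) + sum_i lambda_i a_i = (0, 0)
  -> stationarity OK
Primal feasibility (all g_i <= 0): OK
Dual feasibility (all lambda_i >= 0): OK
Complementary slackness (lambda_i * g_i(x) = 0 for all i): FAILS

Verdict: the first failing condition is complementary_slackness -> comp.

comp


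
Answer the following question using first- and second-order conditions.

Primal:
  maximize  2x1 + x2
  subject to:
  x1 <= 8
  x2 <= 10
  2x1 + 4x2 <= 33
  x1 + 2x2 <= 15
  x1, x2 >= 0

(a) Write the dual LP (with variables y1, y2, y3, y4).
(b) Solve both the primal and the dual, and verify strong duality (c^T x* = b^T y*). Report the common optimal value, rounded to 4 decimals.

The standard primal-dual pair for 'max c^T x s.t. A x <= b, x >= 0' is:
  Dual:  min b^T y  s.t.  A^T y >= c,  y >= 0.

So the dual LP is:
  minimize  8y1 + 10y2 + 33y3 + 15y4
  subject to:
    y1 + 2y3 + y4 >= 2
    y2 + 4y3 + 2y4 >= 1
    y1, y2, y3, y4 >= 0

Solving the primal: x* = (8, 3.5).
  primal value c^T x* = 19.5.
Solving the dual: y* = (1.5, 0, 0, 0.5).
  dual value b^T y* = 19.5.
Strong duality: c^T x* = b^T y*. Confirmed.

19.5


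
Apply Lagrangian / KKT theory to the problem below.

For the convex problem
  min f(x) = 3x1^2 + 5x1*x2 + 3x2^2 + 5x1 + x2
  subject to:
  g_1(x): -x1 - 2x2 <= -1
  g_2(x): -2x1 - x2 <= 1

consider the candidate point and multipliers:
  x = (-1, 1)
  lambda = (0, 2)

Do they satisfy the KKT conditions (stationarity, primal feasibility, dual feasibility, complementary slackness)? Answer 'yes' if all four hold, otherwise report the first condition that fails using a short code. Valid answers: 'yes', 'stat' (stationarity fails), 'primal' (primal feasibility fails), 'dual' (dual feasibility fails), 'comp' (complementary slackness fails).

Gradient of f: grad f(x) = Q x + c = (4, 2)
Constraint values g_i(x) = a_i^T x - b_i:
  g_1((-1, 1)) = 0
  g_2((-1, 1)) = 0
Stationarity residual: grad f(x) + sum_i lambda_i a_i = (0, 0)
  -> stationarity OK
Primal feasibility (all g_i <= 0): OK
Dual feasibility (all lambda_i >= 0): OK
Complementary slackness (lambda_i * g_i(x) = 0 for all i): OK

Verdict: yes, KKT holds.

yes


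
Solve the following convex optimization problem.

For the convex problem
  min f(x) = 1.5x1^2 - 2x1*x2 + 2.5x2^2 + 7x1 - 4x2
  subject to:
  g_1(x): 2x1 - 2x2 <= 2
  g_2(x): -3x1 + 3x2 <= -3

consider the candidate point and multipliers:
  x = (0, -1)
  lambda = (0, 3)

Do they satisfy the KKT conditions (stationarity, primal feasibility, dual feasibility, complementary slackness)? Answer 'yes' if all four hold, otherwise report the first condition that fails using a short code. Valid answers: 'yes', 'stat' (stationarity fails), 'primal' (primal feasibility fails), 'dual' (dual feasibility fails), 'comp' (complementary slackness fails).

Gradient of f: grad f(x) = Q x + c = (9, -9)
Constraint values g_i(x) = a_i^T x - b_i:
  g_1((0, -1)) = 0
  g_2((0, -1)) = 0
Stationarity residual: grad f(x) + sum_i lambda_i a_i = (0, 0)
  -> stationarity OK
Primal feasibility (all g_i <= 0): OK
Dual feasibility (all lambda_i >= 0): OK
Complementary slackness (lambda_i * g_i(x) = 0 for all i): OK

Verdict: yes, KKT holds.

yes


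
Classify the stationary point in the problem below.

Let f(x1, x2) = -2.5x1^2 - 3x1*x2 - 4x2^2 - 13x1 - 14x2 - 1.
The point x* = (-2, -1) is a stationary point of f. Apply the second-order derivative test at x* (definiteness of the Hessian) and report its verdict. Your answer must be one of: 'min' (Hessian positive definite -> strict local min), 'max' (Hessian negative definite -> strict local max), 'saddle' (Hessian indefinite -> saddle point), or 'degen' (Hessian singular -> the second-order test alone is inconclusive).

Compute the Hessian H = grad^2 f:
  H = [[-5, -3], [-3, -8]]
Verify stationarity: grad f(x*) = H x* + g = (0, 0).
Eigenvalues of H: -9.8541, -3.1459.
Both eigenvalues < 0, so H is negative definite -> x* is a strict local max.

max


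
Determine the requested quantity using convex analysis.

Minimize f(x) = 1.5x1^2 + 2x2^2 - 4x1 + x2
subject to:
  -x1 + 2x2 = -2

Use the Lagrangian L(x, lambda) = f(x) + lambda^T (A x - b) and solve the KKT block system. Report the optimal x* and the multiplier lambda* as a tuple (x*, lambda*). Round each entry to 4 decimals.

Form the Lagrangian:
  L(x, lambda) = (1/2) x^T Q x + c^T x + lambda^T (A x - b)
Stationarity (grad_x L = 0): Q x + c + A^T lambda = 0.
Primal feasibility: A x = b.

This gives the KKT block system:
  [ Q   A^T ] [ x     ]   [-c ]
  [ A    0  ] [ lambda ] = [ b ]

Solving the linear system:
  x*      = (1.375, -0.3125)
  lambda* = (0.125)
  f(x*)   = -2.7812

x* = (1.375, -0.3125), lambda* = (0.125)


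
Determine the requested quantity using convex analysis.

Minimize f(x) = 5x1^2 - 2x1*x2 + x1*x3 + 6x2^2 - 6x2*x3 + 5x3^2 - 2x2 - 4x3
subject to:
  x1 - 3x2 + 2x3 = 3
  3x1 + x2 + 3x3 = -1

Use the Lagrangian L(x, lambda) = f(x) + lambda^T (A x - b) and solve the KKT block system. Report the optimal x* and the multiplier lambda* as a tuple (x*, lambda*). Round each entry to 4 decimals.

Form the Lagrangian:
  L(x, lambda) = (1/2) x^T Q x + c^T x + lambda^T (A x - b)
Stationarity (grad_x L = 0): Q x + c + A^T lambda = 0.
Primal feasibility: A x = b.

This gives the KKT block system:
  [ Q   A^T ] [ x     ]   [-c ]
  [ A    0  ] [ lambda ] = [ b ]

Solving the linear system:
  x*      = (-0.2588, -0.9294, 0.2353)
  lambda* = (-4.1647, 1.5529)
  f(x*)   = 7.4824

x* = (-0.2588, -0.9294, 0.2353), lambda* = (-4.1647, 1.5529)


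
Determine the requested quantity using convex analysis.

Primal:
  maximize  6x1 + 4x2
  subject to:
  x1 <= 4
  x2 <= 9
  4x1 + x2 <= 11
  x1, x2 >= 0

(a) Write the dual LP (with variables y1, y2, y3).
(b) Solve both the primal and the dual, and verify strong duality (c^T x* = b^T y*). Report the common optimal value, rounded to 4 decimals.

The standard primal-dual pair for 'max c^T x s.t. A x <= b, x >= 0' is:
  Dual:  min b^T y  s.t.  A^T y >= c,  y >= 0.

So the dual LP is:
  minimize  4y1 + 9y2 + 11y3
  subject to:
    y1 + 4y3 >= 6
    y2 + y3 >= 4
    y1, y2, y3 >= 0

Solving the primal: x* = (0.5, 9).
  primal value c^T x* = 39.
Solving the dual: y* = (0, 2.5, 1.5).
  dual value b^T y* = 39.
Strong duality: c^T x* = b^T y*. Confirmed.

39


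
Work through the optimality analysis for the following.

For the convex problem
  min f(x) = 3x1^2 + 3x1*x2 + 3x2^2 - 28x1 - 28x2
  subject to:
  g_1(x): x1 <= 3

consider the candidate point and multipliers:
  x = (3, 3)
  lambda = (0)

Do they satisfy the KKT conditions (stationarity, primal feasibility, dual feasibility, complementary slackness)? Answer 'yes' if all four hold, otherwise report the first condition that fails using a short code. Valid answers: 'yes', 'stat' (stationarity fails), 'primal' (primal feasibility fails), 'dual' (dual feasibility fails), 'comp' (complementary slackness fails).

Gradient of f: grad f(x) = Q x + c = (-1, -1)
Constraint values g_i(x) = a_i^T x - b_i:
  g_1((3, 3)) = 0
Stationarity residual: grad f(x) + sum_i lambda_i a_i = (-1, -1)
  -> stationarity FAILS
Primal feasibility (all g_i <= 0): OK
Dual feasibility (all lambda_i >= 0): OK
Complementary slackness (lambda_i * g_i(x) = 0 for all i): OK

Verdict: the first failing condition is stationarity -> stat.

stat


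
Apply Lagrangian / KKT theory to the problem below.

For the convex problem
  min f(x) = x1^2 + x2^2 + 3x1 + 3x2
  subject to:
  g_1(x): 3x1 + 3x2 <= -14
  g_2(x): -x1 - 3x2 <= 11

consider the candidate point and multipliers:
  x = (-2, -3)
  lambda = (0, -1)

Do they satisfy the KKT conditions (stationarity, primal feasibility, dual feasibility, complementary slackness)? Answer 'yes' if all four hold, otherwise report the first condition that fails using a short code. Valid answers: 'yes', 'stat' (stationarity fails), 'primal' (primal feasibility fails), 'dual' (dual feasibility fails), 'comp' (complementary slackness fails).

Gradient of f: grad f(x) = Q x + c = (-1, -3)
Constraint values g_i(x) = a_i^T x - b_i:
  g_1((-2, -3)) = -1
  g_2((-2, -3)) = 0
Stationarity residual: grad f(x) + sum_i lambda_i a_i = (0, 0)
  -> stationarity OK
Primal feasibility (all g_i <= 0): OK
Dual feasibility (all lambda_i >= 0): FAILS
Complementary slackness (lambda_i * g_i(x) = 0 for all i): OK

Verdict: the first failing condition is dual_feasibility -> dual.

dual


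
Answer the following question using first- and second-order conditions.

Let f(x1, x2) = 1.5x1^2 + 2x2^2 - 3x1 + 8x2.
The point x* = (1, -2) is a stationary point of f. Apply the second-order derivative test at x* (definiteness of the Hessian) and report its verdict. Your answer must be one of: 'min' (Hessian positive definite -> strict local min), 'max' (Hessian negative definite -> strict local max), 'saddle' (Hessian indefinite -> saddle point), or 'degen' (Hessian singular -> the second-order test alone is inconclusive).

Compute the Hessian H = grad^2 f:
  H = [[3, 0], [0, 4]]
Verify stationarity: grad f(x*) = H x* + g = (0, 0).
Eigenvalues of H: 3, 4.
Both eigenvalues > 0, so H is positive definite -> x* is a strict local min.

min


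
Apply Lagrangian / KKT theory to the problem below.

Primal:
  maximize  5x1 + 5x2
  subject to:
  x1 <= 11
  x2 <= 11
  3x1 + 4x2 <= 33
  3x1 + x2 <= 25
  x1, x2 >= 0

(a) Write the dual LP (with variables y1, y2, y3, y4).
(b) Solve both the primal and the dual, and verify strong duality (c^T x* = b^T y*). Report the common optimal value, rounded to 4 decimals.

The standard primal-dual pair for 'max c^T x s.t. A x <= b, x >= 0' is:
  Dual:  min b^T y  s.t.  A^T y >= c,  y >= 0.

So the dual LP is:
  minimize  11y1 + 11y2 + 33y3 + 25y4
  subject to:
    y1 + 3y3 + 3y4 >= 5
    y2 + 4y3 + y4 >= 5
    y1, y2, y3, y4 >= 0

Solving the primal: x* = (7.4444, 2.6667).
  primal value c^T x* = 50.5556.
Solving the dual: y* = (0, 0, 1.1111, 0.5556).
  dual value b^T y* = 50.5556.
Strong duality: c^T x* = b^T y*. Confirmed.

50.5556


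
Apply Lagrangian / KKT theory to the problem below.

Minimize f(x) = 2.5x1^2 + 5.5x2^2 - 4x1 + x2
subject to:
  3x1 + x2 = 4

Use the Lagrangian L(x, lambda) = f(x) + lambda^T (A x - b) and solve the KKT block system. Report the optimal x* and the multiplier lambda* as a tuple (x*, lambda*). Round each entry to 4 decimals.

Form the Lagrangian:
  L(x, lambda) = (1/2) x^T Q x + c^T x + lambda^T (A x - b)
Stationarity (grad_x L = 0): Q x + c + A^T lambda = 0.
Primal feasibility: A x = b.

This gives the KKT block system:
  [ Q   A^T ] [ x     ]   [-c ]
  [ A    0  ] [ lambda ] = [ b ]

Solving the linear system:
  x*      = (1.3365, -0.0096)
  lambda* = (-0.8942)
  f(x*)   = -0.8894

x* = (1.3365, -0.0096), lambda* = (-0.8942)


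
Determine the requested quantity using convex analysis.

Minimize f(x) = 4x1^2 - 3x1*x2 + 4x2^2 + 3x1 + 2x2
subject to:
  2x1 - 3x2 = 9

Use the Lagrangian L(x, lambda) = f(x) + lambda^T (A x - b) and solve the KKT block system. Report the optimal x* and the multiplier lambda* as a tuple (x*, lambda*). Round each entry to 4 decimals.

Form the Lagrangian:
  L(x, lambda) = (1/2) x^T Q x + c^T x + lambda^T (A x - b)
Stationarity (grad_x L = 0): Q x + c + A^T lambda = 0.
Primal feasibility: A x = b.

This gives the KKT block system:
  [ Q   A^T ] [ x     ]   [-c ]
  [ A    0  ] [ lambda ] = [ b ]

Solving the linear system:
  x*      = (0.3529, -2.7647)
  lambda* = (-7.0588)
  f(x*)   = 29.5294

x* = (0.3529, -2.7647), lambda* = (-7.0588)


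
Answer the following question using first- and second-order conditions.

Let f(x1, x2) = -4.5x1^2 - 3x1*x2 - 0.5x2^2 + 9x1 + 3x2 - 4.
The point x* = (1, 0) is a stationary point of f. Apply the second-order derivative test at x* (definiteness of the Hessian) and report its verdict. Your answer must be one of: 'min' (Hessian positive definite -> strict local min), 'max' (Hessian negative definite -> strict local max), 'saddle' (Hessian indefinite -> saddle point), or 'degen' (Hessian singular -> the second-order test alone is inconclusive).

Compute the Hessian H = grad^2 f:
  H = [[-9, -3], [-3, -1]]
Verify stationarity: grad f(x*) = H x* + g = (0, 0).
Eigenvalues of H: -10, 0.
H has a zero eigenvalue (singular; negative semidefinite but not definite), so H is neither positive definite, negative definite, nor indefinite. The second-order test alone is inconclusive -> degen.
(Indeed, f is constant along the null direction of H through x*, so x* is not a strict local extremum.)

degen


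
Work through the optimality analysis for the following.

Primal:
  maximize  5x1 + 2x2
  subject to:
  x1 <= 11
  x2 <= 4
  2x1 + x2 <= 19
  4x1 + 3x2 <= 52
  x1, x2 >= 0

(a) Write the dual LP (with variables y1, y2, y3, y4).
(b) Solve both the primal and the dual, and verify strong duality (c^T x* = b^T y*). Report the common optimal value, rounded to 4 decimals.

The standard primal-dual pair for 'max c^T x s.t. A x <= b, x >= 0' is:
  Dual:  min b^T y  s.t.  A^T y >= c,  y >= 0.

So the dual LP is:
  minimize  11y1 + 4y2 + 19y3 + 52y4
  subject to:
    y1 + 2y3 + 4y4 >= 5
    y2 + y3 + 3y4 >= 2
    y1, y2, y3, y4 >= 0

Solving the primal: x* = (9.5, 0).
  primal value c^T x* = 47.5.
Solving the dual: y* = (0, 0, 2.5, 0).
  dual value b^T y* = 47.5.
Strong duality: c^T x* = b^T y*. Confirmed.

47.5


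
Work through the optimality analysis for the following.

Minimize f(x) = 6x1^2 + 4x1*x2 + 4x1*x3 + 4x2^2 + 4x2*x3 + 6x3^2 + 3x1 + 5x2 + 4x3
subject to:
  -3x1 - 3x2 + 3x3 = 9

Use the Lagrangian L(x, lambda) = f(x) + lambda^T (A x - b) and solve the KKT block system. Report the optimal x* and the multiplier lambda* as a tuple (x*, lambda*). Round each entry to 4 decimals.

Form the Lagrangian:
  L(x, lambda) = (1/2) x^T Q x + c^T x + lambda^T (A x - b)
Stationarity (grad_x L = 0): Q x + c + A^T lambda = 0.
Primal feasibility: A x = b.

This gives the KKT block system:
  [ Q   A^T ] [ x     ]   [-c ]
  [ A    0  ] [ lambda ] = [ b ]

Solving the linear system:
  x*      = (-0.5375, -1.575, 0.8875)
  lambda* = (-2.0667)
  f(x*)   = 6.3313

x* = (-0.5375, -1.575, 0.8875), lambda* = (-2.0667)


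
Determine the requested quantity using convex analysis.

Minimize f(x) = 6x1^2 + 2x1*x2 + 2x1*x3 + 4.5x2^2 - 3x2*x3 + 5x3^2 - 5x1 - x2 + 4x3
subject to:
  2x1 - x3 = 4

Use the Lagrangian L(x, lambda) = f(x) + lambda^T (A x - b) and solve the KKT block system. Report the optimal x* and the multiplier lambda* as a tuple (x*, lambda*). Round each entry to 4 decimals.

Form the Lagrangian:
  L(x, lambda) = (1/2) x^T Q x + c^T x + lambda^T (A x - b)
Stationarity (grad_x L = 0): Q x + c + A^T lambda = 0.
Primal feasibility: A x = b.

This gives the KKT block system:
  [ Q   A^T ] [ x     ]   [-c ]
  [ A    0  ] [ lambda ] = [ b ]

Solving the linear system:
  x*      = (1.376, -0.6107, -1.2481)
  lambda* = (-3.8969)
  f(x*)   = 2.1632

x* = (1.376, -0.6107, -1.2481), lambda* = (-3.8969)
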